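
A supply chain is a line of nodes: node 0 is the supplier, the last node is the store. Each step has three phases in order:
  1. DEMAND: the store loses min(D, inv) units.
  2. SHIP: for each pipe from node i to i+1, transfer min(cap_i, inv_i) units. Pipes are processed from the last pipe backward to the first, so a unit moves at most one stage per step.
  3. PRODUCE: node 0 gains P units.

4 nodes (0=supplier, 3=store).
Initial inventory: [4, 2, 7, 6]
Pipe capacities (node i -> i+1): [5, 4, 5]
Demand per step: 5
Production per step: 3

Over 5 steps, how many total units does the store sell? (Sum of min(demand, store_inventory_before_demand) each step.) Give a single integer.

Answer: 22

Derivation:
Step 1: sold=5 (running total=5) -> [3 4 4 6]
Step 2: sold=5 (running total=10) -> [3 3 4 5]
Step 3: sold=5 (running total=15) -> [3 3 3 4]
Step 4: sold=4 (running total=19) -> [3 3 3 3]
Step 5: sold=3 (running total=22) -> [3 3 3 3]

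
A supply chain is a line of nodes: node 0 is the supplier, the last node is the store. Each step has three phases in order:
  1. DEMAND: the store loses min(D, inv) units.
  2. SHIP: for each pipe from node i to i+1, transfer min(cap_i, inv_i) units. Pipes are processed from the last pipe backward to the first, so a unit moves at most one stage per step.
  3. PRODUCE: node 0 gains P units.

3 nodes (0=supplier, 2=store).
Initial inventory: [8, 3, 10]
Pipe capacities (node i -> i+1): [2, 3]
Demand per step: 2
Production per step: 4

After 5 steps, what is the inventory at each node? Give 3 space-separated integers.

Step 1: demand=2,sold=2 ship[1->2]=3 ship[0->1]=2 prod=4 -> inv=[10 2 11]
Step 2: demand=2,sold=2 ship[1->2]=2 ship[0->1]=2 prod=4 -> inv=[12 2 11]
Step 3: demand=2,sold=2 ship[1->2]=2 ship[0->1]=2 prod=4 -> inv=[14 2 11]
Step 4: demand=2,sold=2 ship[1->2]=2 ship[0->1]=2 prod=4 -> inv=[16 2 11]
Step 5: demand=2,sold=2 ship[1->2]=2 ship[0->1]=2 prod=4 -> inv=[18 2 11]

18 2 11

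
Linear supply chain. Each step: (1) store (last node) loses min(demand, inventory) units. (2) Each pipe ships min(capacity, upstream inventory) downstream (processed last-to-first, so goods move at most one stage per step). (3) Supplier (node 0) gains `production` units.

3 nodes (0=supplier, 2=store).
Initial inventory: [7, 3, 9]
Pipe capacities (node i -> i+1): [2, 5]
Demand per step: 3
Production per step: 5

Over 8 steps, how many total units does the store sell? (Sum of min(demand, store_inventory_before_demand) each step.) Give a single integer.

Step 1: sold=3 (running total=3) -> [10 2 9]
Step 2: sold=3 (running total=6) -> [13 2 8]
Step 3: sold=3 (running total=9) -> [16 2 7]
Step 4: sold=3 (running total=12) -> [19 2 6]
Step 5: sold=3 (running total=15) -> [22 2 5]
Step 6: sold=3 (running total=18) -> [25 2 4]
Step 7: sold=3 (running total=21) -> [28 2 3]
Step 8: sold=3 (running total=24) -> [31 2 2]

Answer: 24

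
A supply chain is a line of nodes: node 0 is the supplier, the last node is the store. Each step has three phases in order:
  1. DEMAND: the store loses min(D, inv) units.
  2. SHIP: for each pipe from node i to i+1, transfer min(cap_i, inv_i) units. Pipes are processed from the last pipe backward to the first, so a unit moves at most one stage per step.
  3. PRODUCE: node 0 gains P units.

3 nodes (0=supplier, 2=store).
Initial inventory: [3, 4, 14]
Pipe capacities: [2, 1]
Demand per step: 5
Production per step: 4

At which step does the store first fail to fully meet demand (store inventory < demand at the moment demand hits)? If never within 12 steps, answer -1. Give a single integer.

Step 1: demand=5,sold=5 ship[1->2]=1 ship[0->1]=2 prod=4 -> [5 5 10]
Step 2: demand=5,sold=5 ship[1->2]=1 ship[0->1]=2 prod=4 -> [7 6 6]
Step 3: demand=5,sold=5 ship[1->2]=1 ship[0->1]=2 prod=4 -> [9 7 2]
Step 4: demand=5,sold=2 ship[1->2]=1 ship[0->1]=2 prod=4 -> [11 8 1]
Step 5: demand=5,sold=1 ship[1->2]=1 ship[0->1]=2 prod=4 -> [13 9 1]
Step 6: demand=5,sold=1 ship[1->2]=1 ship[0->1]=2 prod=4 -> [15 10 1]
Step 7: demand=5,sold=1 ship[1->2]=1 ship[0->1]=2 prod=4 -> [17 11 1]
Step 8: demand=5,sold=1 ship[1->2]=1 ship[0->1]=2 prod=4 -> [19 12 1]
Step 9: demand=5,sold=1 ship[1->2]=1 ship[0->1]=2 prod=4 -> [21 13 1]
Step 10: demand=5,sold=1 ship[1->2]=1 ship[0->1]=2 prod=4 -> [23 14 1]
Step 11: demand=5,sold=1 ship[1->2]=1 ship[0->1]=2 prod=4 -> [25 15 1]
Step 12: demand=5,sold=1 ship[1->2]=1 ship[0->1]=2 prod=4 -> [27 16 1]
First stockout at step 4

4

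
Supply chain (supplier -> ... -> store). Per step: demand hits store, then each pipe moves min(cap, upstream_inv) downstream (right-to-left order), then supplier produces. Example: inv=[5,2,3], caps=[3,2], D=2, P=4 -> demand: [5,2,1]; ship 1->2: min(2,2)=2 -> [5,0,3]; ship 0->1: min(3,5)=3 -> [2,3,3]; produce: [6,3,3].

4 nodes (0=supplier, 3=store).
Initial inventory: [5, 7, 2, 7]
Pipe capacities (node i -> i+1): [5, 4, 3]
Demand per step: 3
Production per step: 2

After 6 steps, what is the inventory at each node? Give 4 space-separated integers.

Step 1: demand=3,sold=3 ship[2->3]=2 ship[1->2]=4 ship[0->1]=5 prod=2 -> inv=[2 8 4 6]
Step 2: demand=3,sold=3 ship[2->3]=3 ship[1->2]=4 ship[0->1]=2 prod=2 -> inv=[2 6 5 6]
Step 3: demand=3,sold=3 ship[2->3]=3 ship[1->2]=4 ship[0->1]=2 prod=2 -> inv=[2 4 6 6]
Step 4: demand=3,sold=3 ship[2->3]=3 ship[1->2]=4 ship[0->1]=2 prod=2 -> inv=[2 2 7 6]
Step 5: demand=3,sold=3 ship[2->3]=3 ship[1->2]=2 ship[0->1]=2 prod=2 -> inv=[2 2 6 6]
Step 6: demand=3,sold=3 ship[2->3]=3 ship[1->2]=2 ship[0->1]=2 prod=2 -> inv=[2 2 5 6]

2 2 5 6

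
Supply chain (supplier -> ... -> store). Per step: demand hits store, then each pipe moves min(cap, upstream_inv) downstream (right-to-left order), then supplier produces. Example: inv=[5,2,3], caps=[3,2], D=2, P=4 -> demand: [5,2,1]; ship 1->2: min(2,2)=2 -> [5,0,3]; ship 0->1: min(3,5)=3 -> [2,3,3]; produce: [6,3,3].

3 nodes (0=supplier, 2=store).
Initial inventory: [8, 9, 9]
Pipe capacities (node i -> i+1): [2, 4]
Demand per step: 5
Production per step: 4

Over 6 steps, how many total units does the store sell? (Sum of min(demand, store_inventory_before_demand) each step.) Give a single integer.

Answer: 26

Derivation:
Step 1: sold=5 (running total=5) -> [10 7 8]
Step 2: sold=5 (running total=10) -> [12 5 7]
Step 3: sold=5 (running total=15) -> [14 3 6]
Step 4: sold=5 (running total=20) -> [16 2 4]
Step 5: sold=4 (running total=24) -> [18 2 2]
Step 6: sold=2 (running total=26) -> [20 2 2]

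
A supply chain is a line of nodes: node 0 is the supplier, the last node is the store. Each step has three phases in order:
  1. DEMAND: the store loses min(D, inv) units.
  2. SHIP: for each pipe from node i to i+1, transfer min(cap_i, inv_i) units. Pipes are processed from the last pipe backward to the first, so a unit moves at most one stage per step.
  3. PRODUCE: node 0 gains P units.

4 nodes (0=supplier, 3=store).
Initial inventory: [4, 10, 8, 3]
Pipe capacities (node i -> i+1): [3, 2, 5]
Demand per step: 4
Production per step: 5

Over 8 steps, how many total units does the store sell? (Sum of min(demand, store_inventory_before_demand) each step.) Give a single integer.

Step 1: sold=3 (running total=3) -> [6 11 5 5]
Step 2: sold=4 (running total=7) -> [8 12 2 6]
Step 3: sold=4 (running total=11) -> [10 13 2 4]
Step 4: sold=4 (running total=15) -> [12 14 2 2]
Step 5: sold=2 (running total=17) -> [14 15 2 2]
Step 6: sold=2 (running total=19) -> [16 16 2 2]
Step 7: sold=2 (running total=21) -> [18 17 2 2]
Step 8: sold=2 (running total=23) -> [20 18 2 2]

Answer: 23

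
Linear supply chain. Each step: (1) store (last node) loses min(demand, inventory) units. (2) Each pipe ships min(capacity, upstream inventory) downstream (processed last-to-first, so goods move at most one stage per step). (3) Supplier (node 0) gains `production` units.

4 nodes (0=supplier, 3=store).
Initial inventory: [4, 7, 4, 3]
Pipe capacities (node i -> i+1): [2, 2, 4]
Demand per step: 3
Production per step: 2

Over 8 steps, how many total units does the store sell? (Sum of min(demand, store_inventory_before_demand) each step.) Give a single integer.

Answer: 19

Derivation:
Step 1: sold=3 (running total=3) -> [4 7 2 4]
Step 2: sold=3 (running total=6) -> [4 7 2 3]
Step 3: sold=3 (running total=9) -> [4 7 2 2]
Step 4: sold=2 (running total=11) -> [4 7 2 2]
Step 5: sold=2 (running total=13) -> [4 7 2 2]
Step 6: sold=2 (running total=15) -> [4 7 2 2]
Step 7: sold=2 (running total=17) -> [4 7 2 2]
Step 8: sold=2 (running total=19) -> [4 7 2 2]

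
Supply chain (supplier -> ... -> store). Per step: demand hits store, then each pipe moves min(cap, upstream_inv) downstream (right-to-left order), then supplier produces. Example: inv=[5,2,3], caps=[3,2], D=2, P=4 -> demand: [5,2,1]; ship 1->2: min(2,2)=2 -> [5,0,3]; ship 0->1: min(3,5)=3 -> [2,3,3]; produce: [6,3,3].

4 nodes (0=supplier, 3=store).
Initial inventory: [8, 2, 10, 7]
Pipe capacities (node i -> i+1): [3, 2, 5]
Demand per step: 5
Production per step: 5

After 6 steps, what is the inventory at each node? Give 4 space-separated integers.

Step 1: demand=5,sold=5 ship[2->3]=5 ship[1->2]=2 ship[0->1]=3 prod=5 -> inv=[10 3 7 7]
Step 2: demand=5,sold=5 ship[2->3]=5 ship[1->2]=2 ship[0->1]=3 prod=5 -> inv=[12 4 4 7]
Step 3: demand=5,sold=5 ship[2->3]=4 ship[1->2]=2 ship[0->1]=3 prod=5 -> inv=[14 5 2 6]
Step 4: demand=5,sold=5 ship[2->3]=2 ship[1->2]=2 ship[0->1]=3 prod=5 -> inv=[16 6 2 3]
Step 5: demand=5,sold=3 ship[2->3]=2 ship[1->2]=2 ship[0->1]=3 prod=5 -> inv=[18 7 2 2]
Step 6: demand=5,sold=2 ship[2->3]=2 ship[1->2]=2 ship[0->1]=3 prod=5 -> inv=[20 8 2 2]

20 8 2 2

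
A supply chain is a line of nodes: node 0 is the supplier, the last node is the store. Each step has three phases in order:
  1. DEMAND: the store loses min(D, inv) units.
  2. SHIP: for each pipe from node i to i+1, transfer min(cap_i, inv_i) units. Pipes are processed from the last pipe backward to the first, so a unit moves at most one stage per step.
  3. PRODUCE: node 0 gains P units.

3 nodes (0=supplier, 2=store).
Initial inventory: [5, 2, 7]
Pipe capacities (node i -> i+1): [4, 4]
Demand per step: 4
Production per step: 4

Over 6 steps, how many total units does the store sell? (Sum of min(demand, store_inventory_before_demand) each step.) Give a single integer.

Answer: 24

Derivation:
Step 1: sold=4 (running total=4) -> [5 4 5]
Step 2: sold=4 (running total=8) -> [5 4 5]
Step 3: sold=4 (running total=12) -> [5 4 5]
Step 4: sold=4 (running total=16) -> [5 4 5]
Step 5: sold=4 (running total=20) -> [5 4 5]
Step 6: sold=4 (running total=24) -> [5 4 5]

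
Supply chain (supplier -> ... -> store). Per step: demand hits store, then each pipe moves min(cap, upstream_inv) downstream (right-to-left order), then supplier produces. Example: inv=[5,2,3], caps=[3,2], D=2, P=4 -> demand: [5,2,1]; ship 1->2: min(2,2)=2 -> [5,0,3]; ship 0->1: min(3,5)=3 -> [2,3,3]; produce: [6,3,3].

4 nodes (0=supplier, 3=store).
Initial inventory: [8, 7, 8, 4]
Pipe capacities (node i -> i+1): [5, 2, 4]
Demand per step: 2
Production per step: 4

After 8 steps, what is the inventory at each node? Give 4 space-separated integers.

Step 1: demand=2,sold=2 ship[2->3]=4 ship[1->2]=2 ship[0->1]=5 prod=4 -> inv=[7 10 6 6]
Step 2: demand=2,sold=2 ship[2->3]=4 ship[1->2]=2 ship[0->1]=5 prod=4 -> inv=[6 13 4 8]
Step 3: demand=2,sold=2 ship[2->3]=4 ship[1->2]=2 ship[0->1]=5 prod=4 -> inv=[5 16 2 10]
Step 4: demand=2,sold=2 ship[2->3]=2 ship[1->2]=2 ship[0->1]=5 prod=4 -> inv=[4 19 2 10]
Step 5: demand=2,sold=2 ship[2->3]=2 ship[1->2]=2 ship[0->1]=4 prod=4 -> inv=[4 21 2 10]
Step 6: demand=2,sold=2 ship[2->3]=2 ship[1->2]=2 ship[0->1]=4 prod=4 -> inv=[4 23 2 10]
Step 7: demand=2,sold=2 ship[2->3]=2 ship[1->2]=2 ship[0->1]=4 prod=4 -> inv=[4 25 2 10]
Step 8: demand=2,sold=2 ship[2->3]=2 ship[1->2]=2 ship[0->1]=4 prod=4 -> inv=[4 27 2 10]

4 27 2 10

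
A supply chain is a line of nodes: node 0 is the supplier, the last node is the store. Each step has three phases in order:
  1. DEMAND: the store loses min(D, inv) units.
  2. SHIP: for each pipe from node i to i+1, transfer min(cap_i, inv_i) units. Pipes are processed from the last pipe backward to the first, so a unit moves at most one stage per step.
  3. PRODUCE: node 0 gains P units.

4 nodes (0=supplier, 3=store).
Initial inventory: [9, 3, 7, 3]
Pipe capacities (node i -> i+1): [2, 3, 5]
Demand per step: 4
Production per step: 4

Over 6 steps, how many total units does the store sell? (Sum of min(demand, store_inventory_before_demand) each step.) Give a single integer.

Answer: 19

Derivation:
Step 1: sold=3 (running total=3) -> [11 2 5 5]
Step 2: sold=4 (running total=7) -> [13 2 2 6]
Step 3: sold=4 (running total=11) -> [15 2 2 4]
Step 4: sold=4 (running total=15) -> [17 2 2 2]
Step 5: sold=2 (running total=17) -> [19 2 2 2]
Step 6: sold=2 (running total=19) -> [21 2 2 2]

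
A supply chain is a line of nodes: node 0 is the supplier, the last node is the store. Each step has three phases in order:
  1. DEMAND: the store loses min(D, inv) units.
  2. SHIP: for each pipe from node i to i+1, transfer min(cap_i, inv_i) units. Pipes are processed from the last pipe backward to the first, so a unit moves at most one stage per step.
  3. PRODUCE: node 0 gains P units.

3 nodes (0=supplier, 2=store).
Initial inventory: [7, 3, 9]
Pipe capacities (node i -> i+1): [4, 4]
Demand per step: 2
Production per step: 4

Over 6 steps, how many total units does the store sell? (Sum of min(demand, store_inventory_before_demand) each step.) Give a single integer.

Answer: 12

Derivation:
Step 1: sold=2 (running total=2) -> [7 4 10]
Step 2: sold=2 (running total=4) -> [7 4 12]
Step 3: sold=2 (running total=6) -> [7 4 14]
Step 4: sold=2 (running total=8) -> [7 4 16]
Step 5: sold=2 (running total=10) -> [7 4 18]
Step 6: sold=2 (running total=12) -> [7 4 20]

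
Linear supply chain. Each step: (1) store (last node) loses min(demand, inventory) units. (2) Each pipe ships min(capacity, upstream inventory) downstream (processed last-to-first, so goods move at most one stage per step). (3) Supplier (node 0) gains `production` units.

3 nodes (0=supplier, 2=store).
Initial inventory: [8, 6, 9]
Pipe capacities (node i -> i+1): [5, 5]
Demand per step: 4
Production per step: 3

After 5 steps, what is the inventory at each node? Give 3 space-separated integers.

Step 1: demand=4,sold=4 ship[1->2]=5 ship[0->1]=5 prod=3 -> inv=[6 6 10]
Step 2: demand=4,sold=4 ship[1->2]=5 ship[0->1]=5 prod=3 -> inv=[4 6 11]
Step 3: demand=4,sold=4 ship[1->2]=5 ship[0->1]=4 prod=3 -> inv=[3 5 12]
Step 4: demand=4,sold=4 ship[1->2]=5 ship[0->1]=3 prod=3 -> inv=[3 3 13]
Step 5: demand=4,sold=4 ship[1->2]=3 ship[0->1]=3 prod=3 -> inv=[3 3 12]

3 3 12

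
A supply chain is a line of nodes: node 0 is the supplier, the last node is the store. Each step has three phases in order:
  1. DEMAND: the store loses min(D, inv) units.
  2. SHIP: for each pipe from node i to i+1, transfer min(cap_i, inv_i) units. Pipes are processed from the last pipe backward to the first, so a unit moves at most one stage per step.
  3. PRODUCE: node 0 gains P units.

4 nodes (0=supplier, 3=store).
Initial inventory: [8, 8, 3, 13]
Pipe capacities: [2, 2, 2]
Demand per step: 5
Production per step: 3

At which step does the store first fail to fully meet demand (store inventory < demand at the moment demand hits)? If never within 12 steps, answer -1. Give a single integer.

Step 1: demand=5,sold=5 ship[2->3]=2 ship[1->2]=2 ship[0->1]=2 prod=3 -> [9 8 3 10]
Step 2: demand=5,sold=5 ship[2->3]=2 ship[1->2]=2 ship[0->1]=2 prod=3 -> [10 8 3 7]
Step 3: demand=5,sold=5 ship[2->3]=2 ship[1->2]=2 ship[0->1]=2 prod=3 -> [11 8 3 4]
Step 4: demand=5,sold=4 ship[2->3]=2 ship[1->2]=2 ship[0->1]=2 prod=3 -> [12 8 3 2]
Step 5: demand=5,sold=2 ship[2->3]=2 ship[1->2]=2 ship[0->1]=2 prod=3 -> [13 8 3 2]
Step 6: demand=5,sold=2 ship[2->3]=2 ship[1->2]=2 ship[0->1]=2 prod=3 -> [14 8 3 2]
Step 7: demand=5,sold=2 ship[2->3]=2 ship[1->2]=2 ship[0->1]=2 prod=3 -> [15 8 3 2]
Step 8: demand=5,sold=2 ship[2->3]=2 ship[1->2]=2 ship[0->1]=2 prod=3 -> [16 8 3 2]
Step 9: demand=5,sold=2 ship[2->3]=2 ship[1->2]=2 ship[0->1]=2 prod=3 -> [17 8 3 2]
Step 10: demand=5,sold=2 ship[2->3]=2 ship[1->2]=2 ship[0->1]=2 prod=3 -> [18 8 3 2]
Step 11: demand=5,sold=2 ship[2->3]=2 ship[1->2]=2 ship[0->1]=2 prod=3 -> [19 8 3 2]
Step 12: demand=5,sold=2 ship[2->3]=2 ship[1->2]=2 ship[0->1]=2 prod=3 -> [20 8 3 2]
First stockout at step 4

4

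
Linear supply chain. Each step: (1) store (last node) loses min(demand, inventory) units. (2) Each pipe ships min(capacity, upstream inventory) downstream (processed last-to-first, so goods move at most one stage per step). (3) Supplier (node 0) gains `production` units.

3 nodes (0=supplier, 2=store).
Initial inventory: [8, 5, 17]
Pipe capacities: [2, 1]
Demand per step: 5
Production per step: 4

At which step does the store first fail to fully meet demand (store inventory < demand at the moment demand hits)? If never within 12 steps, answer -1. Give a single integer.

Step 1: demand=5,sold=5 ship[1->2]=1 ship[0->1]=2 prod=4 -> [10 6 13]
Step 2: demand=5,sold=5 ship[1->2]=1 ship[0->1]=2 prod=4 -> [12 7 9]
Step 3: demand=5,sold=5 ship[1->2]=1 ship[0->1]=2 prod=4 -> [14 8 5]
Step 4: demand=5,sold=5 ship[1->2]=1 ship[0->1]=2 prod=4 -> [16 9 1]
Step 5: demand=5,sold=1 ship[1->2]=1 ship[0->1]=2 prod=4 -> [18 10 1]
Step 6: demand=5,sold=1 ship[1->2]=1 ship[0->1]=2 prod=4 -> [20 11 1]
Step 7: demand=5,sold=1 ship[1->2]=1 ship[0->1]=2 prod=4 -> [22 12 1]
Step 8: demand=5,sold=1 ship[1->2]=1 ship[0->1]=2 prod=4 -> [24 13 1]
Step 9: demand=5,sold=1 ship[1->2]=1 ship[0->1]=2 prod=4 -> [26 14 1]
Step 10: demand=5,sold=1 ship[1->2]=1 ship[0->1]=2 prod=4 -> [28 15 1]
Step 11: demand=5,sold=1 ship[1->2]=1 ship[0->1]=2 prod=4 -> [30 16 1]
Step 12: demand=5,sold=1 ship[1->2]=1 ship[0->1]=2 prod=4 -> [32 17 1]
First stockout at step 5

5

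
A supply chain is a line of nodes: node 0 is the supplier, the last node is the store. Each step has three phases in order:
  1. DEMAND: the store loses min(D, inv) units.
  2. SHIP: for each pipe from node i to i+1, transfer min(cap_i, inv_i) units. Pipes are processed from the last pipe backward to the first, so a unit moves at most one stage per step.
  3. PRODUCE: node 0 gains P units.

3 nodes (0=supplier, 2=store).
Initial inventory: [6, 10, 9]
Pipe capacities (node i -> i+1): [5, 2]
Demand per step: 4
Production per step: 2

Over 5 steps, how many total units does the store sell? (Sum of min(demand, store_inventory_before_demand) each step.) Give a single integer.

Answer: 17

Derivation:
Step 1: sold=4 (running total=4) -> [3 13 7]
Step 2: sold=4 (running total=8) -> [2 14 5]
Step 3: sold=4 (running total=12) -> [2 14 3]
Step 4: sold=3 (running total=15) -> [2 14 2]
Step 5: sold=2 (running total=17) -> [2 14 2]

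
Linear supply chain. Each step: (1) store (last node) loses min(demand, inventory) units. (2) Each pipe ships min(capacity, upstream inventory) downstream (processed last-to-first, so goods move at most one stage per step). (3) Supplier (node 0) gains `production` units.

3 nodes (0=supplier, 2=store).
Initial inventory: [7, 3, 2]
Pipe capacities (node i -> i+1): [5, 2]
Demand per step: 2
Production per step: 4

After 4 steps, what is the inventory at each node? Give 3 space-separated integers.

Step 1: demand=2,sold=2 ship[1->2]=2 ship[0->1]=5 prod=4 -> inv=[6 6 2]
Step 2: demand=2,sold=2 ship[1->2]=2 ship[0->1]=5 prod=4 -> inv=[5 9 2]
Step 3: demand=2,sold=2 ship[1->2]=2 ship[0->1]=5 prod=4 -> inv=[4 12 2]
Step 4: demand=2,sold=2 ship[1->2]=2 ship[0->1]=4 prod=4 -> inv=[4 14 2]

4 14 2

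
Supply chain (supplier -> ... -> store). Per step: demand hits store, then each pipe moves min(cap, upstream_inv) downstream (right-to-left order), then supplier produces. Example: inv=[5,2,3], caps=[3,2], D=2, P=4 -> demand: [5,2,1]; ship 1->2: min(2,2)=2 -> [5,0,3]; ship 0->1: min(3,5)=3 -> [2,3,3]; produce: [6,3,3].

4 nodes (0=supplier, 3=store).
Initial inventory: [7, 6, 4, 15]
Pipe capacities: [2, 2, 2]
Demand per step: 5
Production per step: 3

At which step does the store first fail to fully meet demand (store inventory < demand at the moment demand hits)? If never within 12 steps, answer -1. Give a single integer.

Step 1: demand=5,sold=5 ship[2->3]=2 ship[1->2]=2 ship[0->1]=2 prod=3 -> [8 6 4 12]
Step 2: demand=5,sold=5 ship[2->3]=2 ship[1->2]=2 ship[0->1]=2 prod=3 -> [9 6 4 9]
Step 3: demand=5,sold=5 ship[2->3]=2 ship[1->2]=2 ship[0->1]=2 prod=3 -> [10 6 4 6]
Step 4: demand=5,sold=5 ship[2->3]=2 ship[1->2]=2 ship[0->1]=2 prod=3 -> [11 6 4 3]
Step 5: demand=5,sold=3 ship[2->3]=2 ship[1->2]=2 ship[0->1]=2 prod=3 -> [12 6 4 2]
Step 6: demand=5,sold=2 ship[2->3]=2 ship[1->2]=2 ship[0->1]=2 prod=3 -> [13 6 4 2]
Step 7: demand=5,sold=2 ship[2->3]=2 ship[1->2]=2 ship[0->1]=2 prod=3 -> [14 6 4 2]
Step 8: demand=5,sold=2 ship[2->3]=2 ship[1->2]=2 ship[0->1]=2 prod=3 -> [15 6 4 2]
Step 9: demand=5,sold=2 ship[2->3]=2 ship[1->2]=2 ship[0->1]=2 prod=3 -> [16 6 4 2]
Step 10: demand=5,sold=2 ship[2->3]=2 ship[1->2]=2 ship[0->1]=2 prod=3 -> [17 6 4 2]
Step 11: demand=5,sold=2 ship[2->3]=2 ship[1->2]=2 ship[0->1]=2 prod=3 -> [18 6 4 2]
Step 12: demand=5,sold=2 ship[2->3]=2 ship[1->2]=2 ship[0->1]=2 prod=3 -> [19 6 4 2]
First stockout at step 5

5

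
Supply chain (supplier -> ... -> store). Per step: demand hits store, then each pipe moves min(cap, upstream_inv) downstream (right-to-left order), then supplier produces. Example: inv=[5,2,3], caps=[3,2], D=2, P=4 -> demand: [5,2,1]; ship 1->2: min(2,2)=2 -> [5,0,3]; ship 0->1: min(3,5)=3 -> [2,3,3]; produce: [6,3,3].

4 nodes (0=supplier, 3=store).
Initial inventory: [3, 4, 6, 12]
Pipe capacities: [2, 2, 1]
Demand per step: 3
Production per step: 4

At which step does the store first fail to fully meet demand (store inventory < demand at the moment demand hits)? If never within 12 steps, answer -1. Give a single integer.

Step 1: demand=3,sold=3 ship[2->3]=1 ship[1->2]=2 ship[0->1]=2 prod=4 -> [5 4 7 10]
Step 2: demand=3,sold=3 ship[2->3]=1 ship[1->2]=2 ship[0->1]=2 prod=4 -> [7 4 8 8]
Step 3: demand=3,sold=3 ship[2->3]=1 ship[1->2]=2 ship[0->1]=2 prod=4 -> [9 4 9 6]
Step 4: demand=3,sold=3 ship[2->3]=1 ship[1->2]=2 ship[0->1]=2 prod=4 -> [11 4 10 4]
Step 5: demand=3,sold=3 ship[2->3]=1 ship[1->2]=2 ship[0->1]=2 prod=4 -> [13 4 11 2]
Step 6: demand=3,sold=2 ship[2->3]=1 ship[1->2]=2 ship[0->1]=2 prod=4 -> [15 4 12 1]
Step 7: demand=3,sold=1 ship[2->3]=1 ship[1->2]=2 ship[0->1]=2 prod=4 -> [17 4 13 1]
Step 8: demand=3,sold=1 ship[2->3]=1 ship[1->2]=2 ship[0->1]=2 prod=4 -> [19 4 14 1]
Step 9: demand=3,sold=1 ship[2->3]=1 ship[1->2]=2 ship[0->1]=2 prod=4 -> [21 4 15 1]
Step 10: demand=3,sold=1 ship[2->3]=1 ship[1->2]=2 ship[0->1]=2 prod=4 -> [23 4 16 1]
Step 11: demand=3,sold=1 ship[2->3]=1 ship[1->2]=2 ship[0->1]=2 prod=4 -> [25 4 17 1]
Step 12: demand=3,sold=1 ship[2->3]=1 ship[1->2]=2 ship[0->1]=2 prod=4 -> [27 4 18 1]
First stockout at step 6

6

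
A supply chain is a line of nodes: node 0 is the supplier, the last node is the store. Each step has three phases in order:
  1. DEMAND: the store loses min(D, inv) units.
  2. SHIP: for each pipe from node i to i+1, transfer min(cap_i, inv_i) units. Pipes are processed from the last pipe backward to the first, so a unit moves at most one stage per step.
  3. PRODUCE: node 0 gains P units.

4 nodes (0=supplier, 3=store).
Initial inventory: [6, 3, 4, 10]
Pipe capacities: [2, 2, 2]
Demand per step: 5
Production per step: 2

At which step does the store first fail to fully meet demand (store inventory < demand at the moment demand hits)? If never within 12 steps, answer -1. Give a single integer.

Step 1: demand=5,sold=5 ship[2->3]=2 ship[1->2]=2 ship[0->1]=2 prod=2 -> [6 3 4 7]
Step 2: demand=5,sold=5 ship[2->3]=2 ship[1->2]=2 ship[0->1]=2 prod=2 -> [6 3 4 4]
Step 3: demand=5,sold=4 ship[2->3]=2 ship[1->2]=2 ship[0->1]=2 prod=2 -> [6 3 4 2]
Step 4: demand=5,sold=2 ship[2->3]=2 ship[1->2]=2 ship[0->1]=2 prod=2 -> [6 3 4 2]
Step 5: demand=5,sold=2 ship[2->3]=2 ship[1->2]=2 ship[0->1]=2 prod=2 -> [6 3 4 2]
Step 6: demand=5,sold=2 ship[2->3]=2 ship[1->2]=2 ship[0->1]=2 prod=2 -> [6 3 4 2]
Step 7: demand=5,sold=2 ship[2->3]=2 ship[1->2]=2 ship[0->1]=2 prod=2 -> [6 3 4 2]
Step 8: demand=5,sold=2 ship[2->3]=2 ship[1->2]=2 ship[0->1]=2 prod=2 -> [6 3 4 2]
Step 9: demand=5,sold=2 ship[2->3]=2 ship[1->2]=2 ship[0->1]=2 prod=2 -> [6 3 4 2]
Step 10: demand=5,sold=2 ship[2->3]=2 ship[1->2]=2 ship[0->1]=2 prod=2 -> [6 3 4 2]
Step 11: demand=5,sold=2 ship[2->3]=2 ship[1->2]=2 ship[0->1]=2 prod=2 -> [6 3 4 2]
Step 12: demand=5,sold=2 ship[2->3]=2 ship[1->2]=2 ship[0->1]=2 prod=2 -> [6 3 4 2]
First stockout at step 3

3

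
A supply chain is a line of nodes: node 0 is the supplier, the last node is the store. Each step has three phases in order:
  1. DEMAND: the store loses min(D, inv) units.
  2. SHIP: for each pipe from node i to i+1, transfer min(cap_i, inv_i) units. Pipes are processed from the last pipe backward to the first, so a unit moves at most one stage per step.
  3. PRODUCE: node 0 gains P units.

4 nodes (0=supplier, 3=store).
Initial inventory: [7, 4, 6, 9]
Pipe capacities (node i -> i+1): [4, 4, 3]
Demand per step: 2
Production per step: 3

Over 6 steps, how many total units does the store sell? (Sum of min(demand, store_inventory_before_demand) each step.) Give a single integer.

Answer: 12

Derivation:
Step 1: sold=2 (running total=2) -> [6 4 7 10]
Step 2: sold=2 (running total=4) -> [5 4 8 11]
Step 3: sold=2 (running total=6) -> [4 4 9 12]
Step 4: sold=2 (running total=8) -> [3 4 10 13]
Step 5: sold=2 (running total=10) -> [3 3 11 14]
Step 6: sold=2 (running total=12) -> [3 3 11 15]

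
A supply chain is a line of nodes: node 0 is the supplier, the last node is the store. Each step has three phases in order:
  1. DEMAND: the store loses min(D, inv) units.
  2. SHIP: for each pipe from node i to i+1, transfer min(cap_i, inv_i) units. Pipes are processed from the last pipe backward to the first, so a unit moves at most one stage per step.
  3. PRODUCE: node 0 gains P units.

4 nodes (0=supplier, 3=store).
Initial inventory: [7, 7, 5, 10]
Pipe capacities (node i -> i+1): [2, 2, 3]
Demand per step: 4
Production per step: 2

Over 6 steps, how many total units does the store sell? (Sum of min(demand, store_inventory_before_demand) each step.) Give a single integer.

Answer: 23

Derivation:
Step 1: sold=4 (running total=4) -> [7 7 4 9]
Step 2: sold=4 (running total=8) -> [7 7 3 8]
Step 3: sold=4 (running total=12) -> [7 7 2 7]
Step 4: sold=4 (running total=16) -> [7 7 2 5]
Step 5: sold=4 (running total=20) -> [7 7 2 3]
Step 6: sold=3 (running total=23) -> [7 7 2 2]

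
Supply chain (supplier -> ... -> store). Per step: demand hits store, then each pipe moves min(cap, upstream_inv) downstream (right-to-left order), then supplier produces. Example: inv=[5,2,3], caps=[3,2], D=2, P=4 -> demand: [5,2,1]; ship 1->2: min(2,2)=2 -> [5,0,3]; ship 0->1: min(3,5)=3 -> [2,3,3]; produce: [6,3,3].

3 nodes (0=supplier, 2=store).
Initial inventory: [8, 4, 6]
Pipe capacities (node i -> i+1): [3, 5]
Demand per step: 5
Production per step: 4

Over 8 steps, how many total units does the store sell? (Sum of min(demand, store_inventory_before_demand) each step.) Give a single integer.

Step 1: sold=5 (running total=5) -> [9 3 5]
Step 2: sold=5 (running total=10) -> [10 3 3]
Step 3: sold=3 (running total=13) -> [11 3 3]
Step 4: sold=3 (running total=16) -> [12 3 3]
Step 5: sold=3 (running total=19) -> [13 3 3]
Step 6: sold=3 (running total=22) -> [14 3 3]
Step 7: sold=3 (running total=25) -> [15 3 3]
Step 8: sold=3 (running total=28) -> [16 3 3]

Answer: 28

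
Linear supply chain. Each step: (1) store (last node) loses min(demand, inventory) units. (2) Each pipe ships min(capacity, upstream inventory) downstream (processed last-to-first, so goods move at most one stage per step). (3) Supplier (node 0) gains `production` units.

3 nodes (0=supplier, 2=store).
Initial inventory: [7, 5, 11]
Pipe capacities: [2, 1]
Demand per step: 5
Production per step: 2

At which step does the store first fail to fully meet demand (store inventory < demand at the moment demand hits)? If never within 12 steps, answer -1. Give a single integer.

Step 1: demand=5,sold=5 ship[1->2]=1 ship[0->1]=2 prod=2 -> [7 6 7]
Step 2: demand=5,sold=5 ship[1->2]=1 ship[0->1]=2 prod=2 -> [7 7 3]
Step 3: demand=5,sold=3 ship[1->2]=1 ship[0->1]=2 prod=2 -> [7 8 1]
Step 4: demand=5,sold=1 ship[1->2]=1 ship[0->1]=2 prod=2 -> [7 9 1]
Step 5: demand=5,sold=1 ship[1->2]=1 ship[0->1]=2 prod=2 -> [7 10 1]
Step 6: demand=5,sold=1 ship[1->2]=1 ship[0->1]=2 prod=2 -> [7 11 1]
Step 7: demand=5,sold=1 ship[1->2]=1 ship[0->1]=2 prod=2 -> [7 12 1]
Step 8: demand=5,sold=1 ship[1->2]=1 ship[0->1]=2 prod=2 -> [7 13 1]
Step 9: demand=5,sold=1 ship[1->2]=1 ship[0->1]=2 prod=2 -> [7 14 1]
Step 10: demand=5,sold=1 ship[1->2]=1 ship[0->1]=2 prod=2 -> [7 15 1]
Step 11: demand=5,sold=1 ship[1->2]=1 ship[0->1]=2 prod=2 -> [7 16 1]
Step 12: demand=5,sold=1 ship[1->2]=1 ship[0->1]=2 prod=2 -> [7 17 1]
First stockout at step 3

3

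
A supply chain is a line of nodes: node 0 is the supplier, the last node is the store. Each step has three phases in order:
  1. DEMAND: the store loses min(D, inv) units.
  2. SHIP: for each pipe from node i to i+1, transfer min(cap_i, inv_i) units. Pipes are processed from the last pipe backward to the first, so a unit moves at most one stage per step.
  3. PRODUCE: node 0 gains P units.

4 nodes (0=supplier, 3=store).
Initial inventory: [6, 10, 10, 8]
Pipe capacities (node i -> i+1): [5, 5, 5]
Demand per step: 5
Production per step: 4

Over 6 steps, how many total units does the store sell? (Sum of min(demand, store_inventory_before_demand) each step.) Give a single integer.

Answer: 30

Derivation:
Step 1: sold=5 (running total=5) -> [5 10 10 8]
Step 2: sold=5 (running total=10) -> [4 10 10 8]
Step 3: sold=5 (running total=15) -> [4 9 10 8]
Step 4: sold=5 (running total=20) -> [4 8 10 8]
Step 5: sold=5 (running total=25) -> [4 7 10 8]
Step 6: sold=5 (running total=30) -> [4 6 10 8]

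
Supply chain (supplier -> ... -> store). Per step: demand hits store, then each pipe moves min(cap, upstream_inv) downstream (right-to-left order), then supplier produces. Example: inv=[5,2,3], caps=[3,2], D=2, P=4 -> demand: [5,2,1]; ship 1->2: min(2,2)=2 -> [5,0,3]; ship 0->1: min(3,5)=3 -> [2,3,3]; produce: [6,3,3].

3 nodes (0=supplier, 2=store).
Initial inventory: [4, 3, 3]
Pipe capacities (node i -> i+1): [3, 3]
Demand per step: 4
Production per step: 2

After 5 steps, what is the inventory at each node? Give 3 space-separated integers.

Step 1: demand=4,sold=3 ship[1->2]=3 ship[0->1]=3 prod=2 -> inv=[3 3 3]
Step 2: demand=4,sold=3 ship[1->2]=3 ship[0->1]=3 prod=2 -> inv=[2 3 3]
Step 3: demand=4,sold=3 ship[1->2]=3 ship[0->1]=2 prod=2 -> inv=[2 2 3]
Step 4: demand=4,sold=3 ship[1->2]=2 ship[0->1]=2 prod=2 -> inv=[2 2 2]
Step 5: demand=4,sold=2 ship[1->2]=2 ship[0->1]=2 prod=2 -> inv=[2 2 2]

2 2 2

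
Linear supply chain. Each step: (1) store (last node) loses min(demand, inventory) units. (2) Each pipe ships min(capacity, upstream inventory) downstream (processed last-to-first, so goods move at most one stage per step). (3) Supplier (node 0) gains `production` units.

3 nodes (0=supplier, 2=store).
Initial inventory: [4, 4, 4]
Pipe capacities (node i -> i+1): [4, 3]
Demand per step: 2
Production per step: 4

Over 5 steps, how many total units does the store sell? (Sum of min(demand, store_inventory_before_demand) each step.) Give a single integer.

Answer: 10

Derivation:
Step 1: sold=2 (running total=2) -> [4 5 5]
Step 2: sold=2 (running total=4) -> [4 6 6]
Step 3: sold=2 (running total=6) -> [4 7 7]
Step 4: sold=2 (running total=8) -> [4 8 8]
Step 5: sold=2 (running total=10) -> [4 9 9]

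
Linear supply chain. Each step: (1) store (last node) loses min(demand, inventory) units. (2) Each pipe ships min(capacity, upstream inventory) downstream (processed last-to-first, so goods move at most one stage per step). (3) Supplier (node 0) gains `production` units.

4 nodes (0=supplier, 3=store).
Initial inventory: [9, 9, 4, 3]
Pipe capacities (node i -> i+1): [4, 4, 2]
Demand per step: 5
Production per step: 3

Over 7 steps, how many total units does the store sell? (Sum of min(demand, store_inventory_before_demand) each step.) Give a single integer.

Step 1: sold=3 (running total=3) -> [8 9 6 2]
Step 2: sold=2 (running total=5) -> [7 9 8 2]
Step 3: sold=2 (running total=7) -> [6 9 10 2]
Step 4: sold=2 (running total=9) -> [5 9 12 2]
Step 5: sold=2 (running total=11) -> [4 9 14 2]
Step 6: sold=2 (running total=13) -> [3 9 16 2]
Step 7: sold=2 (running total=15) -> [3 8 18 2]

Answer: 15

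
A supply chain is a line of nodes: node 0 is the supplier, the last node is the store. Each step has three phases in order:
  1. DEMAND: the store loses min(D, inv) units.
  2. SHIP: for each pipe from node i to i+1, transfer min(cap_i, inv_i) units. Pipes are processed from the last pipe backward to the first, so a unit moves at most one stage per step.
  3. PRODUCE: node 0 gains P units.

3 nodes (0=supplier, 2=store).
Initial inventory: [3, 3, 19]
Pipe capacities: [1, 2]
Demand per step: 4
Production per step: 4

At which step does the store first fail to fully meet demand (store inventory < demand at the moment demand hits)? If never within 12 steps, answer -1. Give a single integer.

Step 1: demand=4,sold=4 ship[1->2]=2 ship[0->1]=1 prod=4 -> [6 2 17]
Step 2: demand=4,sold=4 ship[1->2]=2 ship[0->1]=1 prod=4 -> [9 1 15]
Step 3: demand=4,sold=4 ship[1->2]=1 ship[0->1]=1 prod=4 -> [12 1 12]
Step 4: demand=4,sold=4 ship[1->2]=1 ship[0->1]=1 prod=4 -> [15 1 9]
Step 5: demand=4,sold=4 ship[1->2]=1 ship[0->1]=1 prod=4 -> [18 1 6]
Step 6: demand=4,sold=4 ship[1->2]=1 ship[0->1]=1 prod=4 -> [21 1 3]
Step 7: demand=4,sold=3 ship[1->2]=1 ship[0->1]=1 prod=4 -> [24 1 1]
Step 8: demand=4,sold=1 ship[1->2]=1 ship[0->1]=1 prod=4 -> [27 1 1]
Step 9: demand=4,sold=1 ship[1->2]=1 ship[0->1]=1 prod=4 -> [30 1 1]
Step 10: demand=4,sold=1 ship[1->2]=1 ship[0->1]=1 prod=4 -> [33 1 1]
Step 11: demand=4,sold=1 ship[1->2]=1 ship[0->1]=1 prod=4 -> [36 1 1]
Step 12: demand=4,sold=1 ship[1->2]=1 ship[0->1]=1 prod=4 -> [39 1 1]
First stockout at step 7

7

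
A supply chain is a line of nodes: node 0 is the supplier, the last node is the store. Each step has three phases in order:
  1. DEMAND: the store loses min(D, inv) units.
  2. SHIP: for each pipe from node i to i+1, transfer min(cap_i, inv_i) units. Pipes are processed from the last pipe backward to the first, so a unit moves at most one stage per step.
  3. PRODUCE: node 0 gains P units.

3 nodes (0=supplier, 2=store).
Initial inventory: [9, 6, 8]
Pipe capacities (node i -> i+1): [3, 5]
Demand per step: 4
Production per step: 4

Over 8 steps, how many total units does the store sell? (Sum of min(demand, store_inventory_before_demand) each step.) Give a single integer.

Answer: 32

Derivation:
Step 1: sold=4 (running total=4) -> [10 4 9]
Step 2: sold=4 (running total=8) -> [11 3 9]
Step 3: sold=4 (running total=12) -> [12 3 8]
Step 4: sold=4 (running total=16) -> [13 3 7]
Step 5: sold=4 (running total=20) -> [14 3 6]
Step 6: sold=4 (running total=24) -> [15 3 5]
Step 7: sold=4 (running total=28) -> [16 3 4]
Step 8: sold=4 (running total=32) -> [17 3 3]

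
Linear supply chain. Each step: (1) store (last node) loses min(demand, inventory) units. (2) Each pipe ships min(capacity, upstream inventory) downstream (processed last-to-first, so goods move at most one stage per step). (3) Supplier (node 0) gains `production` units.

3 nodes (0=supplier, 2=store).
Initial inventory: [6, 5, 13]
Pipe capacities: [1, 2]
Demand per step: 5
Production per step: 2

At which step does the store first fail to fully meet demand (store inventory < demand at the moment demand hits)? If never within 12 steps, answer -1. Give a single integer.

Step 1: demand=5,sold=5 ship[1->2]=2 ship[0->1]=1 prod=2 -> [7 4 10]
Step 2: demand=5,sold=5 ship[1->2]=2 ship[0->1]=1 prod=2 -> [8 3 7]
Step 3: demand=5,sold=5 ship[1->2]=2 ship[0->1]=1 prod=2 -> [9 2 4]
Step 4: demand=5,sold=4 ship[1->2]=2 ship[0->1]=1 prod=2 -> [10 1 2]
Step 5: demand=5,sold=2 ship[1->2]=1 ship[0->1]=1 prod=2 -> [11 1 1]
Step 6: demand=5,sold=1 ship[1->2]=1 ship[0->1]=1 prod=2 -> [12 1 1]
Step 7: demand=5,sold=1 ship[1->2]=1 ship[0->1]=1 prod=2 -> [13 1 1]
Step 8: demand=5,sold=1 ship[1->2]=1 ship[0->1]=1 prod=2 -> [14 1 1]
Step 9: demand=5,sold=1 ship[1->2]=1 ship[0->1]=1 prod=2 -> [15 1 1]
Step 10: demand=5,sold=1 ship[1->2]=1 ship[0->1]=1 prod=2 -> [16 1 1]
Step 11: demand=5,sold=1 ship[1->2]=1 ship[0->1]=1 prod=2 -> [17 1 1]
Step 12: demand=5,sold=1 ship[1->2]=1 ship[0->1]=1 prod=2 -> [18 1 1]
First stockout at step 4

4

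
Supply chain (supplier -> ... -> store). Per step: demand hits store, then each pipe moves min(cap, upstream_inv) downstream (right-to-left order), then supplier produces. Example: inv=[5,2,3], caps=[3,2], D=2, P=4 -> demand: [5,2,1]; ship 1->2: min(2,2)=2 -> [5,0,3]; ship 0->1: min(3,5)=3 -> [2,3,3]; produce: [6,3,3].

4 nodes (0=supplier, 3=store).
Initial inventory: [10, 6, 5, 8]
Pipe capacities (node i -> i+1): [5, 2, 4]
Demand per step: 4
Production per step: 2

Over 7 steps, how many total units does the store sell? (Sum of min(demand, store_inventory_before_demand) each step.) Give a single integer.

Step 1: sold=4 (running total=4) -> [7 9 3 8]
Step 2: sold=4 (running total=8) -> [4 12 2 7]
Step 3: sold=4 (running total=12) -> [2 14 2 5]
Step 4: sold=4 (running total=16) -> [2 14 2 3]
Step 5: sold=3 (running total=19) -> [2 14 2 2]
Step 6: sold=2 (running total=21) -> [2 14 2 2]
Step 7: sold=2 (running total=23) -> [2 14 2 2]

Answer: 23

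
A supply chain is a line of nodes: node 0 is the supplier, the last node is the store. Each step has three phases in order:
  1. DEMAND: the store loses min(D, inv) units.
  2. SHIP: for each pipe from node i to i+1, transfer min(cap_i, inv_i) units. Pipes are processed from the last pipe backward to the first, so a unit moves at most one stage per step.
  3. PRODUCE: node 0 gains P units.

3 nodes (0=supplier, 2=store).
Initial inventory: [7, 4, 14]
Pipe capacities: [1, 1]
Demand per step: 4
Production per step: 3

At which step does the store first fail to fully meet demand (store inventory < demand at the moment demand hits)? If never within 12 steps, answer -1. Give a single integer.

Step 1: demand=4,sold=4 ship[1->2]=1 ship[0->1]=1 prod=3 -> [9 4 11]
Step 2: demand=4,sold=4 ship[1->2]=1 ship[0->1]=1 prod=3 -> [11 4 8]
Step 3: demand=4,sold=4 ship[1->2]=1 ship[0->1]=1 prod=3 -> [13 4 5]
Step 4: demand=4,sold=4 ship[1->2]=1 ship[0->1]=1 prod=3 -> [15 4 2]
Step 5: demand=4,sold=2 ship[1->2]=1 ship[0->1]=1 prod=3 -> [17 4 1]
Step 6: demand=4,sold=1 ship[1->2]=1 ship[0->1]=1 prod=3 -> [19 4 1]
Step 7: demand=4,sold=1 ship[1->2]=1 ship[0->1]=1 prod=3 -> [21 4 1]
Step 8: demand=4,sold=1 ship[1->2]=1 ship[0->1]=1 prod=3 -> [23 4 1]
Step 9: demand=4,sold=1 ship[1->2]=1 ship[0->1]=1 prod=3 -> [25 4 1]
Step 10: demand=4,sold=1 ship[1->2]=1 ship[0->1]=1 prod=3 -> [27 4 1]
Step 11: demand=4,sold=1 ship[1->2]=1 ship[0->1]=1 prod=3 -> [29 4 1]
Step 12: demand=4,sold=1 ship[1->2]=1 ship[0->1]=1 prod=3 -> [31 4 1]
First stockout at step 5

5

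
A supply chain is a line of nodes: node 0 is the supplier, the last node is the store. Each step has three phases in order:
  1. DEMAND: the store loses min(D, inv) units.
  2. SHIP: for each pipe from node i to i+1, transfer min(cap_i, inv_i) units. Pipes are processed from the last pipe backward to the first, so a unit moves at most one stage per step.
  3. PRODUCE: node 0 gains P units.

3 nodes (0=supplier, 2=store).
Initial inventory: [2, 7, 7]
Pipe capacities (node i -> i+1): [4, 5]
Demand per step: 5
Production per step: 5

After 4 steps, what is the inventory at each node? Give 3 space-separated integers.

Step 1: demand=5,sold=5 ship[1->2]=5 ship[0->1]=2 prod=5 -> inv=[5 4 7]
Step 2: demand=5,sold=5 ship[1->2]=4 ship[0->1]=4 prod=5 -> inv=[6 4 6]
Step 3: demand=5,sold=5 ship[1->2]=4 ship[0->1]=4 prod=5 -> inv=[7 4 5]
Step 4: demand=5,sold=5 ship[1->2]=4 ship[0->1]=4 prod=5 -> inv=[8 4 4]

8 4 4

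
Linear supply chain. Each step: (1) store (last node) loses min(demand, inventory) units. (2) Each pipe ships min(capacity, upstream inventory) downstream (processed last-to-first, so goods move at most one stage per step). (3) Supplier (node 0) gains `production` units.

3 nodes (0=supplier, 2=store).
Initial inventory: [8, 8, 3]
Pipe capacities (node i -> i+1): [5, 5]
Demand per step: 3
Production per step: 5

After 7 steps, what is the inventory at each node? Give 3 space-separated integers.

Step 1: demand=3,sold=3 ship[1->2]=5 ship[0->1]=5 prod=5 -> inv=[8 8 5]
Step 2: demand=3,sold=3 ship[1->2]=5 ship[0->1]=5 prod=5 -> inv=[8 8 7]
Step 3: demand=3,sold=3 ship[1->2]=5 ship[0->1]=5 prod=5 -> inv=[8 8 9]
Step 4: demand=3,sold=3 ship[1->2]=5 ship[0->1]=5 prod=5 -> inv=[8 8 11]
Step 5: demand=3,sold=3 ship[1->2]=5 ship[0->1]=5 prod=5 -> inv=[8 8 13]
Step 6: demand=3,sold=3 ship[1->2]=5 ship[0->1]=5 prod=5 -> inv=[8 8 15]
Step 7: demand=3,sold=3 ship[1->2]=5 ship[0->1]=5 prod=5 -> inv=[8 8 17]

8 8 17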